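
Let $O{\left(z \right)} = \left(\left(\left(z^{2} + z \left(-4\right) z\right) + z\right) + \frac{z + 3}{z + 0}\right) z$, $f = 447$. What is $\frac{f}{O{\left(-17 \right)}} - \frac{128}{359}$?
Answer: $- \frac{1761319}{5390026} \approx -0.32677$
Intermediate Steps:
$O{\left(z \right)} = z \left(z - 3 z^{2} + \frac{3 + z}{z}\right)$ ($O{\left(z \right)} = \left(\left(\left(z^{2} + - 4 z z\right) + z\right) + \frac{3 + z}{z}\right) z = \left(\left(\left(z^{2} - 4 z^{2}\right) + z\right) + \frac{3 + z}{z}\right) z = \left(\left(- 3 z^{2} + z\right) + \frac{3 + z}{z}\right) z = \left(\left(z - 3 z^{2}\right) + \frac{3 + z}{z}\right) z = \left(z - 3 z^{2} + \frac{3 + z}{z}\right) z = z \left(z - 3 z^{2} + \frac{3 + z}{z}\right)$)
$\frac{f}{O{\left(-17 \right)}} - \frac{128}{359} = \frac{447}{3 - 17 + \left(-17\right)^{2} - 3 \left(-17\right)^{3}} - \frac{128}{359} = \frac{447}{3 - 17 + 289 - -14739} - \frac{128}{359} = \frac{447}{3 - 17 + 289 + 14739} - \frac{128}{359} = \frac{447}{15014} - \frac{128}{359} = - \frac{1761319}{5390026}$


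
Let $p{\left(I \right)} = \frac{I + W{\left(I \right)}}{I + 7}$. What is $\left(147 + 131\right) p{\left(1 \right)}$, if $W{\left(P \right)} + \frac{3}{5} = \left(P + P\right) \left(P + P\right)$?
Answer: $\frac{1529}{10} \approx 152.9$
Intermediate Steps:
$W{\left(P \right)} = - \frac{3}{5} + 4 P^{2}$ ($W{\left(P \right)} = - \frac{3}{5} + \left(P + P\right) \left(P + P\right) = - \frac{3}{5} + 2 P 2 P = - \frac{3}{5} + 4 P^{2}$)
$p{\left(I \right)} = \frac{- \frac{3}{5} + I + 4 I^{2}}{7 + I}$ ($p{\left(I \right)} = \frac{I + \left(- \frac{3}{5} + 4 I^{2}\right)}{I + 7} = \frac{- \frac{3}{5} + I + 4 I^{2}}{7 + I}$)
$\left(147 + 131\right) p{\left(1 \right)} = \left(147 + 131\right) \frac{- \frac{3}{5} + 1 + 4 \cdot 1^{2}}{7 + 1} = 278 \frac{- \frac{3}{5} + 1 + 4 \cdot 1}{8} = 278 \frac{- \frac{3}{5} + 1 + 4}{8} = 278 \cdot \frac{1}{8} \cdot \frac{22}{5} = 278 \cdot \frac{11}{20} = \frac{1529}{10}$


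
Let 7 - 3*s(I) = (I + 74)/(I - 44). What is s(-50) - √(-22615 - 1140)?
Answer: 341/141 - I*√23755 ≈ 2.4184 - 154.13*I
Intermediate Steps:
s(I) = 7/3 - (74 + I)/(3*(-44 + I)) (s(I) = 7/3 - (I + 74)/(3*(I - 44)) = 7/3 - (74 + I)/(3*(-44 + I)))
s(-50) - √(-22615 - 1140) = 2*(-191 + 3*(-50))/(3*(-44 - 50)) - √(-22615 - 1140) = (⅔)*(-191 - 150)/(-94) - √(-23755) = (⅔)*(-1/94)*(-341) - I*√23755 = 341/141 - I*√23755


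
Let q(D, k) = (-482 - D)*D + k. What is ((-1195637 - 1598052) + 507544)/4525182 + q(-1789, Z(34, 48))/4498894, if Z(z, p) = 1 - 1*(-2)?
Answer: -10432997539835/10179157074354 ≈ -1.0249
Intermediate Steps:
Z(z, p) = 3 (Z(z, p) = 1 + 2 = 3)
q(D, k) = k + D*(-482 - D) (q(D, k) = D*(-482 - D) + k = k + D*(-482 - D))
((-1195637 - 1598052) + 507544)/4525182 + q(-1789, Z(34, 48))/4498894 = ((-1195637 - 1598052) + 507544)/4525182 + (3 - 1*(-1789)**2 - 482*(-1789))/4498894 = (-2793689 + 507544)*(1/4525182) + (3 - 1*3200521 + 862298)*(1/4498894) = -2286145*1/4525182 + (3 - 3200521 + 862298)*(1/4498894) = -2286145/4525182 - 2338220*1/4498894 = -2286145/4525182 - 1169110/2249447 = -10432997539835/10179157074354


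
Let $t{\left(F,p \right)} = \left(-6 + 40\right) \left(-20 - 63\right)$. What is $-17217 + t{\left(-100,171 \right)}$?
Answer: $-20039$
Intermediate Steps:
$t{\left(F,p \right)} = -2822$ ($t{\left(F,p \right)} = 34 \left(-83\right) = -2822$)
$-17217 + t{\left(-100,171 \right)} = -17217 - 2822 = -20039$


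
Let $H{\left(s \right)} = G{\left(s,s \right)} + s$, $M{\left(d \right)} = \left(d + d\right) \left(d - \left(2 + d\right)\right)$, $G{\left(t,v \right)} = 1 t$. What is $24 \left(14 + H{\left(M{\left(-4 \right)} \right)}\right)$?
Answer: $1104$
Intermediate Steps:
$G{\left(t,v \right)} = t$
$M{\left(d \right)} = - 4 d$ ($M{\left(d \right)} = 2 d \left(-2\right) = - 4 d$)
$H{\left(s \right)} = 2 s$ ($H{\left(s \right)} = s + s = 2 s$)
$24 \left(14 + H{\left(M{\left(-4 \right)} \right)}\right) = 24 \left(14 + 2 \left(\left(-4\right) \left(-4\right)\right)\right) = 24 \left(14 + 2 \cdot 16\right) = 24 \left(14 + 32\right) = 24 \cdot 46 = 1104$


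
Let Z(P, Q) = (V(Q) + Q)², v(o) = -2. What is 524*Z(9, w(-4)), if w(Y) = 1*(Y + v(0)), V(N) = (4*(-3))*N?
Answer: 2282544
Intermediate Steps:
V(N) = -12*N
w(Y) = -2 + Y (w(Y) = 1*(Y - 2) = 1*(-2 + Y) = -2 + Y)
Z(P, Q) = 121*Q² (Z(P, Q) = (-12*Q + Q)² = (-11*Q)² = 121*Q²)
524*Z(9, w(-4)) = 524*(121*(-2 - 4)²) = 524*(121*(-6)²) = 524*(121*36) = 524*4356 = 2282544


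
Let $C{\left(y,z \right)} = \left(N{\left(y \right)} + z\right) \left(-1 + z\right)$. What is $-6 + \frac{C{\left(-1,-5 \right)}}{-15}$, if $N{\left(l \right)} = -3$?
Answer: $- \frac{46}{5} \approx -9.2$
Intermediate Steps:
$C{\left(y,z \right)} = \left(-1 + z\right) \left(-3 + z\right)$ ($C{\left(y,z \right)} = \left(-3 + z\right) \left(-1 + z\right) = \left(-1 + z\right) \left(-3 + z\right)$)
$-6 + \frac{C{\left(-1,-5 \right)}}{-15} = -6 + \frac{3 + \left(-5\right)^{2} - -20}{-15} = -6 - \frac{3 + 25 + 20}{15} = -6 - \frac{16}{5} = - \frac{46}{5}$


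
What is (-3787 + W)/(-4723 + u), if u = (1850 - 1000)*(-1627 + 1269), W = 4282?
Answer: -45/28093 ≈ -0.0016018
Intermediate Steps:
u = -304300 (u = 850*(-358) = -304300)
(-3787 + W)/(-4723 + u) = (-3787 + 4282)/(-4723 - 304300) = 495/(-309023) = 495*(-1/309023) = -45/28093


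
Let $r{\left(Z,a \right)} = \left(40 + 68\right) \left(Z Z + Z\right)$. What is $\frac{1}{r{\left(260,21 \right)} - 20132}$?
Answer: $\frac{1}{7308748} \approx 1.3682 \cdot 10^{-7}$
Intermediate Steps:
$r{\left(Z,a \right)} = 108 Z + 108 Z^{2}$ ($r{\left(Z,a \right)} = 108 \left(Z^{2} + Z\right) = 108 \left(Z + Z^{2}\right) = 108 Z + 108 Z^{2}$)
$\frac{1}{r{\left(260,21 \right)} - 20132} = \frac{1}{108 \cdot 260 \left(1 + 260\right) - 20132} = \frac{1}{108 \cdot 260 \cdot 261 - 20132} = \frac{1}{7328880 - 20132} = \frac{1}{7308748}$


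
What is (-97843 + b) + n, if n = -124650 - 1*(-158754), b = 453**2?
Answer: 141470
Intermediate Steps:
b = 205209
n = 34104 (n = -124650 + 158754 = 34104)
(-97843 + b) + n = (-97843 + 205209) + 34104 = 107366 + 34104 = 141470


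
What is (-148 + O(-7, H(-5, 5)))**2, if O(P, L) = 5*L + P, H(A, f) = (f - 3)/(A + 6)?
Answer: 21025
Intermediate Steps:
H(A, f) = (-3 + f)/(6 + A)
O(P, L) = P + 5*L
(-148 + O(-7, H(-5, 5)))**2 = (-148 + (-7 + 5*((-3 + 5)/(6 - 5))))**2 = (-148 + (-7 + 5*(2/1)))**2 = (-148 + (-7 + 5*(1*2)))**2 = (-148 + (-7 + 5*2))**2 = (-148 + (-7 + 10))**2 = (-148 + 3)**2 = (-145)**2 = 21025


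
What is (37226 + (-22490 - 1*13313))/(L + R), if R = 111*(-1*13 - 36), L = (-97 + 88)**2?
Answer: -1423/5358 ≈ -0.26558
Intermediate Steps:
L = 81 (L = (-9)**2 = 81)
R = -5439 (R = 111*(-13 - 36) = 111*(-49) = -5439)
(37226 + (-22490 - 1*13313))/(L + R) = (37226 + (-22490 - 1*13313))/(81 - 5439) = (37226 + (-22490 - 13313))/(-5358) = (37226 - 35803)*(-1/5358) = 1423*(-1/5358) = -1423/5358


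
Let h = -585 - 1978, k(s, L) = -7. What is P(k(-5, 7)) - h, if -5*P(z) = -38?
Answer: 12853/5 ≈ 2570.6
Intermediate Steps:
P(z) = 38/5 (P(z) = -⅕*(-38) = 38/5)
h = -2563
P(k(-5, 7)) - h = 38/5 - 1*(-2563) = 38/5 + 2563 = 12853/5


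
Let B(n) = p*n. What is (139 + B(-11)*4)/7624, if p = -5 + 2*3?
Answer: 95/7624 ≈ 0.012461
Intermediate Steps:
p = 1 (p = -5 + 6 = 1)
B(n) = n (B(n) = 1*n = n)
(139 + B(-11)*4)/7624 = (139 - 11*4)/7624 = (139 - 44)*(1/7624) = 95*(1/7624) = 95/7624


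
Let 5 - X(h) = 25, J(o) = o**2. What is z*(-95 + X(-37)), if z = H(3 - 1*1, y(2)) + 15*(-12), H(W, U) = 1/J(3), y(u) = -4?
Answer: 186185/9 ≈ 20687.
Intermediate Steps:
X(h) = -20 (X(h) = 5 - 1*25 = 5 - 25 = -20)
H(W, U) = 1/9 (H(W, U) = 1/(3**2) = 1/9)
z = -1619/9 (z = 1/9 + 15*(-12) = 1/9 - 180 = -1619/9 ≈ -179.89)
z*(-95 + X(-37)) = -1619*(-95 - 20)/9 = -1619/9*(-115) = 186185/9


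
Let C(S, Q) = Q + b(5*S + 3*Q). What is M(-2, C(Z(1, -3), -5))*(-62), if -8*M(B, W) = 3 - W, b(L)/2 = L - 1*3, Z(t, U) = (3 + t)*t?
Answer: 31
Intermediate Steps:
Z(t, U) = t*(3 + t)
b(L) = -6 + 2*L (b(L) = 2*(L - 1*3) = 2*(L - 3) = 2*(-3 + L) = -6 + 2*L)
C(S, Q) = -6 + 7*Q + 10*S (C(S, Q) = Q + (-6 + 2*(5*S + 3*Q)) = Q + (-6 + 2*(3*Q + 5*S)) = Q + (-6 + (6*Q + 10*S)) = Q + (-6 + 6*Q + 10*S) = -6 + 7*Q + 10*S)
M(B, W) = -3/8 + W/8 (M(B, W) = -(3 - W)/8 = -3/8 + W/8)
M(-2, C(Z(1, -3), -5))*(-62) = (-3/8 + (-6 + 7*(-5) + 10*(1*(3 + 1)))/8)*(-62) = (-3/8 + (-6 - 35 + 10*(1*4))/8)*(-62) = (-3/8 + (-6 - 35 + 10*4)/8)*(-62) = (-3/8 + (-6 - 35 + 40)/8)*(-62) = (-3/8 + (⅛)*(-1))*(-62) = (-3/8 - ⅛)*(-62) = -½*(-62) = 31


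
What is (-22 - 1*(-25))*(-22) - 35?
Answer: -101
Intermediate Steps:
(-22 - 1*(-25))*(-22) - 35 = (-22 + 25)*(-22) - 35 = 3*(-22) - 35 = -66 - 35 = -101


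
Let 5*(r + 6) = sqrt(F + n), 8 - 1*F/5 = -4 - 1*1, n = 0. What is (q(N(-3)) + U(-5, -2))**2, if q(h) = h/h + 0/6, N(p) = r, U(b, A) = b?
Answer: 16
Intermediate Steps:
F = 65 (F = 40 - 5*(-4 - 1*1) = 40 - 5*(-4 - 1) = 40 - 5*(-5) = 40 + 25 = 65)
r = -6 + sqrt(65)/5 (r = -6 + sqrt(65 + 0)/5 = -6 + sqrt(65)/5 ≈ -4.3876)
N(p) = -6 + sqrt(65)/5
q(h) = 1 (q(h) = 1 + 0*(1/6) = 1 + 0 = 1)
(q(N(-3)) + U(-5, -2))**2 = (1 - 5)**2 = (-4)**2 = 16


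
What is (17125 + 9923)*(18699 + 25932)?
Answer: 1207179288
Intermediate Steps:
(17125 + 9923)*(18699 + 25932) = 27048*44631 = 1207179288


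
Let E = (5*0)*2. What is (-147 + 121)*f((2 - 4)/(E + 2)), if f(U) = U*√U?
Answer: 26*I ≈ 26.0*I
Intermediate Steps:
E = 0 (E = 0*2 = 0)
f(U) = U^(3/2)
(-147 + 121)*f((2 - 4)/(E + 2)) = (-147 + 121)*((2 - 4)/(0 + 2))^(3/2) = -26*(-I) = -(-26)*I = 26*I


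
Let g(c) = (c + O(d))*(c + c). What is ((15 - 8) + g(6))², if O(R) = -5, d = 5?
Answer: 361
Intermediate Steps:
g(c) = 2*c*(-5 + c) (g(c) = (c - 5)*(c + c) = (-5 + c)*(2*c) = 2*c*(-5 + c))
((15 - 8) + g(6))² = ((15 - 8) + 2*6*(-5 + 6))² = (7 + 2*6*1)² = (7 + 12)² = 19² = 361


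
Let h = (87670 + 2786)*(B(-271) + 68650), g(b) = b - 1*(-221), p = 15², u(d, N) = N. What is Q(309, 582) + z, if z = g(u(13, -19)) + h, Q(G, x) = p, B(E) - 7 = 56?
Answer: 6215503555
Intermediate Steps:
B(E) = 63 (B(E) = 7 + 56 = 63)
p = 225
Q(G, x) = 225
g(b) = 221 + b (g(b) = b + 221 = 221 + b)
h = 6215503128 (h = (87670 + 2786)*(63 + 68650) = 90456*68713 = 6215503128)
z = 6215503330 (z = (221 - 19) + 6215503128 = 202 + 6215503128 = 6215503330)
Q(309, 582) + z = 225 + 6215503330 = 6215503555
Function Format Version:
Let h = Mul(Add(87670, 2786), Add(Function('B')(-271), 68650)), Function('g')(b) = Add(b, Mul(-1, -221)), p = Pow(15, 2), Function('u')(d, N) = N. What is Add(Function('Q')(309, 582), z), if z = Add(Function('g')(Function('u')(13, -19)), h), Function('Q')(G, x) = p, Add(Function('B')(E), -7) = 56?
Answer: 6215503555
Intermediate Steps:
Function('B')(E) = 63 (Function('B')(E) = Add(7, 56) = 63)
p = 225
Function('Q')(G, x) = 225
Function('g')(b) = Add(221, b) (Function('g')(b) = Add(b, 221) = Add(221, b))
h = 6215503128 (h = Mul(Add(87670, 2786), Add(63, 68650)) = Mul(90456, 68713) = 6215503128)
z = 6215503330 (z = Add(Add(221, -19), 6215503128) = Add(202, 6215503128) = 6215503330)
Add(Function('Q')(309, 582), z) = Add(225, 6215503330) = 6215503555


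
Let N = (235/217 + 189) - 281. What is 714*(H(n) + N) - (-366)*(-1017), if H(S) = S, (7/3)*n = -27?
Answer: -13807362/31 ≈ -4.4540e+5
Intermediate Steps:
n = -81/7 (n = (3/7)*(-27) = -81/7 ≈ -11.571)
N = -19729/217 (N = (235*(1/217) + 189) - 281 = (235/217 + 189) - 281 = 41248/217 - 281 = -19729/217 ≈ -90.917)
714*(H(n) + N) - (-366)*(-1017) = 714*(-81/7 - 19729/217) - (-366)*(-1017) = 714*(-22240/217) - 1*372222 = -2268480/31 - 372222 = -13807362/31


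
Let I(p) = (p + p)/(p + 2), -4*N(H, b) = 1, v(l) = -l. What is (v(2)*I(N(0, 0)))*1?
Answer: 4/7 ≈ 0.57143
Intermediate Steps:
N(H, b) = -¼ (N(H, b) = -¼*1 = -¼)
I(p) = 2*p/(2 + p) (I(p) = (2*p)/(2 + p) = 2*p/(2 + p))
(v(2)*I(N(0, 0)))*1 = ((-1*2)*(2*(-¼)/(2 - ¼)))*1 = -4*(-1)/(4*7/4)*1 = -4*(-1)*4/(4*7)*1 = -2*(-2/7)*1 = (4/7)*1 = 4/7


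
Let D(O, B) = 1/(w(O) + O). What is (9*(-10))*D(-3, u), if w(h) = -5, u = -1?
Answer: 45/4 ≈ 11.250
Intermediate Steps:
D(O, B) = 1/(-5 + O)
(9*(-10))*D(-3, u) = (9*(-10))/(-5 - 3) = -90/(-8) = -90*(-1/8) = 45/4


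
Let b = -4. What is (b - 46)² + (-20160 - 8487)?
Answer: -26147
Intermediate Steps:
(b - 46)² + (-20160 - 8487) = (-4 - 46)² + (-20160 - 8487) = (-50)² - 28647 = 2500 - 28647 = -26147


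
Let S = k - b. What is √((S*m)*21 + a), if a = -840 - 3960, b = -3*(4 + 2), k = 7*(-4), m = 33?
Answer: I*√11730 ≈ 108.31*I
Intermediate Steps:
k = -28
b = -18 (b = -3*6 = -18)
a = -4800
S = -10 (S = -28 - 1*(-18) = -28 + 18 = -10)
√((S*m)*21 + a) = √(-10*33*21 - 4800) = √(-330*21 - 4800) = √(-6930 - 4800) = √(-11730) = I*√11730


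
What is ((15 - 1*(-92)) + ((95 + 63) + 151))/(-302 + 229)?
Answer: -416/73 ≈ -5.6986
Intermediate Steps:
((15 - 1*(-92)) + ((95 + 63) + 151))/(-302 + 229) = ((15 + 92) + (158 + 151))/(-73) = (107 + 309)*(-1/73) = 416*(-1/73) = -416/73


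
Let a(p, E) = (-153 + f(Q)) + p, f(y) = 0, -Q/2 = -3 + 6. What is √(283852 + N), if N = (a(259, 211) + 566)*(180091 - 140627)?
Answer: 2*√6700915 ≈ 5177.2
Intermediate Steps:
Q = -6 (Q = -2*(-3 + 6) = -2*3 = -6)
a(p, E) = -153 + p (a(p, E) = (-153 + 0) + p = -153 + p)
N = 26519808 (N = ((-153 + 259) + 566)*(180091 - 140627) = (106 + 566)*39464 = 672*39464 = 26519808)
√(283852 + N) = √(283852 + 26519808) = √26803660 = 2*√6700915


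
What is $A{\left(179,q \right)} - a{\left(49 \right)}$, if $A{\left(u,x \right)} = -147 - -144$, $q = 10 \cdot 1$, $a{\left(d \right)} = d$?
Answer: $-52$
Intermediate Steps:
$q = 10$
$A{\left(u,x \right)} = -3$ ($A{\left(u,x \right)} = -147 + 144 = -3$)
$A{\left(179,q \right)} - a{\left(49 \right)} = -3 - 49 = -52$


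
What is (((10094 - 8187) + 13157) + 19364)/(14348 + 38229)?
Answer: 34428/52577 ≈ 0.65481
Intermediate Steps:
(((10094 - 8187) + 13157) + 19364)/(14348 + 38229) = ((1907 + 13157) + 19364)/52577 = (15064 + 19364)*(1/52577) = 34428*(1/52577) = 34428/52577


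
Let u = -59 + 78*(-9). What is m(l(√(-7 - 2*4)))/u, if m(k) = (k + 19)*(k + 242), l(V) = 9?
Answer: -7028/761 ≈ -9.2352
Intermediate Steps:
m(k) = (19 + k)*(242 + k)
u = -761 (u = -59 - 702 = -761)
m(l(√(-7 - 2*4)))/u = (4598 + 9² + 261*9)/(-761) = (4598 + 81 + 2349)*(-1/761) = 7028*(-1/761) = -7028/761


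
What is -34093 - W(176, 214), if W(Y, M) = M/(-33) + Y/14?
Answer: -7876889/231 ≈ -34099.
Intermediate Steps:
W(Y, M) = -M/33 + Y/14 (W(Y, M) = M*(-1/33) + Y*(1/14) = -M/33 + Y/14)
-34093 - W(176, 214) = -34093 - (-1/33*214 + (1/14)*176) = -34093 - (-214/33 + 88/7) = -34093 - 1*1406/231 = -34093 - 1406/231 = -7876889/231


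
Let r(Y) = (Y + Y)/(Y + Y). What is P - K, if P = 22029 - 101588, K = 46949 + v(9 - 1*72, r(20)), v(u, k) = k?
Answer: -126509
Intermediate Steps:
r(Y) = 1 (r(Y) = (2*Y)/((2*Y)) = (2*Y)*(1/(2*Y)) = 1)
K = 46950 (K = 46949 + 1 = 46950)
P = -79559
P - K = -79559 - 1*46950 = -79559 - 46950 = -126509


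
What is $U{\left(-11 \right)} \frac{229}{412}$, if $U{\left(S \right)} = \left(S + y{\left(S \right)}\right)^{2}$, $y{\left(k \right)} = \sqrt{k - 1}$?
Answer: $\frac{24961}{412} - \frac{2519 i \sqrt{3}}{103} \approx 60.585 - 42.36 i$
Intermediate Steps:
$y{\left(k \right)} = \sqrt{-1 + k}$
$U{\left(S \right)} = \left(S + \sqrt{-1 + S}\right)^{2}$
$U{\left(-11 \right)} \frac{229}{412} = \left(-11 + \sqrt{-1 - 11}\right)^{2} \cdot \frac{229}{412} = \left(-11 + \sqrt{-12}\right)^{2} \cdot 229 \cdot \frac{1}{412} = \left(-11 + 2 i \sqrt{3}\right)^{2} \cdot \frac{229}{412} = \frac{229 \left(-11 + 2 i \sqrt{3}\right)^{2}}{412}$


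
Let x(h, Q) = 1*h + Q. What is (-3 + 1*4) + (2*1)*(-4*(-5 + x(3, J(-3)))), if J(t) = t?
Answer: 41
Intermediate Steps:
x(h, Q) = Q + h (x(h, Q) = h + Q = Q + h)
(-3 + 1*4) + (2*1)*(-4*(-5 + x(3, J(-3)))) = (-3 + 1*4) + (2*1)*(-4*(-5 + (-3 + 3))) = (-3 + 4) + 2*(-4*(-5 + 0)) = 1 + 2*(-4*(-5)) = 1 + 2*20 = 1 + 40 = 41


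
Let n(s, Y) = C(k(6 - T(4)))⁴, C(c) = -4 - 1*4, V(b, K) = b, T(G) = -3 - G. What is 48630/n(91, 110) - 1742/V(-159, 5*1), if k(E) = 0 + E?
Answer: 7433701/325632 ≈ 22.829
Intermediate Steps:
k(E) = E
C(c) = -8 (C(c) = -4 - 4 = -8)
n(s, Y) = 4096 (n(s, Y) = (-8)⁴ = 4096)
48630/n(91, 110) - 1742/V(-159, 5*1) = 48630/4096 - 1742/(-159) = 48630*(1/4096) - 1742*(-1/159) = 24315/2048 + 1742/159 = 7433701/325632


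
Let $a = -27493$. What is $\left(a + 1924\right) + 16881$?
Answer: $-8688$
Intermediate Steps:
$\left(a + 1924\right) + 16881 = \left(-27493 + 1924\right) + 16881 = -25569 + 16881 = -8688$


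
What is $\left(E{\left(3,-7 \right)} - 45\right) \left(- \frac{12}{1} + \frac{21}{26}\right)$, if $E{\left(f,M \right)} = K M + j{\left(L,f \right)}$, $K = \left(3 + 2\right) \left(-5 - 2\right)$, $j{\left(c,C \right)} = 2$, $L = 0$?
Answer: $- \frac{29391}{13} \approx -2260.8$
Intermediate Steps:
$K = -35$ ($K = 5 \left(-7\right) = -35$)
$E{\left(f,M \right)} = 2 - 35 M$ ($E{\left(f,M \right)} = - 35 M + 2 = 2 - 35 M$)
$\left(E{\left(3,-7 \right)} - 45\right) \left(- \frac{12}{1} + \frac{21}{26}\right) = \left(\left(2 - -245\right) - 45\right) \left(- \frac{12}{1} + \frac{21}{26}\right) = \left(\left(2 + 245\right) - 45\right) \left(\left(-12\right) 1 + 21 \cdot \frac{1}{26}\right) = \left(247 - 45\right) \left(-12 + \frac{21}{26}\right) = 202 \left(- \frac{291}{26}\right) = - \frac{29391}{13}$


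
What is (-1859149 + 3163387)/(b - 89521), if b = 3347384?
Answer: 1304238/3257863 ≈ 0.40034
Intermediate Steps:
(-1859149 + 3163387)/(b - 89521) = (-1859149 + 3163387)/(3347384 - 89521) = 1304238/3257863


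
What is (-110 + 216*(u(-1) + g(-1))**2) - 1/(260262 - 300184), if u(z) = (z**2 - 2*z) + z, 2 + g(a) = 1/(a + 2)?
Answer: 4231733/39922 ≈ 106.00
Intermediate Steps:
g(a) = -2 + 1/(2 + a) (g(a) = -2 + 1/(a + 2) = -2 + 1/(2 + a))
u(z) = z**2 - z
(-110 + 216*(u(-1) + g(-1))**2) - 1/(260262 - 300184) = (-110 + 216*(-(-1 - 1) + (-3 - 2*(-1))/(2 - 1))**2) - 1/(260262 - 300184) = (-110 + 216*(-1*(-2) + (-3 + 2)/1)**2) - 1/(-39922) = (-110 + 216*(2 + 1*(-1))**2) - 1*(-1/39922) = (-110 + 216*(2 - 1)**2) + 1/39922 = (-110 + 216*1**2) + 1/39922 = (-110 + 216*1) + 1/39922 = (-110 + 216) + 1/39922 = 106 + 1/39922 = 4231733/39922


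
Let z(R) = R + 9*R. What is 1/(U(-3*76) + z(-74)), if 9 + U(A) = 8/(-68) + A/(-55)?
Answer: -935/696549 ≈ -0.0013423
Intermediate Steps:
U(A) = -155/17 - A/55 (U(A) = -9 + (8/(-68) + A/(-55)) = -9 + (8*(-1/68) + A*(-1/55)) = -9 + (-2/17 - A/55) = -155/17 - A/55)
z(R) = 10*R
1/(U(-3*76) + z(-74)) = 1/((-155/17 - (-3)*76/55) + 10*(-74)) = 1/((-155/17 - 1/55*(-228)) - 740) = 1/((-155/17 + 228/55) - 740) = 1/(-4649/935 - 740) = 1/(-696549/935) = -935/696549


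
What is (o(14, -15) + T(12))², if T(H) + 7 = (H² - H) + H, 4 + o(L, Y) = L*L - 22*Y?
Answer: 434281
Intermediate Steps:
o(L, Y) = -4 + L² - 22*Y (o(L, Y) = -4 + (L*L - 22*Y) = -4 + (L² - 22*Y) = -4 + L² - 22*Y)
T(H) = -7 + H² (T(H) = -7 + ((H² - H) + H) = -7 + H²)
(o(14, -15) + T(12))² = ((-4 + 14² - 22*(-15)) + (-7 + 12²))² = ((-4 + 196 + 330) + (-7 + 144))² = (522 + 137)² = 659² = 434281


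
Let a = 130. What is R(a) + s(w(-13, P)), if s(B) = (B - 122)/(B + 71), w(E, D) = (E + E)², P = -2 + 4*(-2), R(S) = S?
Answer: 97664/747 ≈ 130.74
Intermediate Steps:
P = -10 (P = -2 - 8 = -10)
w(E, D) = 4*E² (w(E, D) = (2*E)² = 4*E²)
s(B) = (-122 + B)/(71 + B)
R(a) + s(w(-13, P)) = 130 + (-122 + 4*(-13)²)/(71 + 4*(-13)²) = 130 + (-122 + 4*169)/(71 + 4*169) = 130 + (-122 + 676)/(71 + 676) = 130 + 554/747 = 97664/747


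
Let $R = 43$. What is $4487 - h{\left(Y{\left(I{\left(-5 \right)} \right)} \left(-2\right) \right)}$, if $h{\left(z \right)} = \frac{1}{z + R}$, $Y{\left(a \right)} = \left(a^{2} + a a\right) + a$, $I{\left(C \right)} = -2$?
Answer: $\frac{139096}{31} \approx 4487.0$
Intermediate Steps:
$Y{\left(a \right)} = a + 2 a^{2}$ ($Y{\left(a \right)} = \left(a^{2} + a^{2}\right) + a = 2 a^{2} + a = a + 2 a^{2}$)
$h{\left(z \right)} = \frac{1}{43 + z}$ ($h{\left(z \right)} = \frac{1}{z + 43} = \frac{1}{43 + z}$)
$4487 - h{\left(Y{\left(I{\left(-5 \right)} \right)} \left(-2\right) \right)} = 4487 - \frac{1}{43 + - 2 \left(1 + 2 \left(-2\right)\right) \left(-2\right)} = 4487 - \frac{1}{43 + - 2 \left(1 - 4\right) \left(-2\right)} = 4487 - \frac{1}{43 + \left(-2\right) \left(-3\right) \left(-2\right)} = 4487 - \frac{1}{43 + 6 \left(-2\right)} = 4487 - \frac{1}{43 - 12} = 4487 - \frac{1}{31} = \frac{139096}{31}$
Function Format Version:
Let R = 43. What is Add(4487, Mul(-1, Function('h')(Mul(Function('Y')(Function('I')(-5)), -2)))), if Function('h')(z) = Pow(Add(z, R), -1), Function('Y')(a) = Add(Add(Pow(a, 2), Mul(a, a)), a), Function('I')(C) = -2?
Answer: Rational(139096, 31) ≈ 4487.0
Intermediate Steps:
Function('Y')(a) = Add(a, Mul(2, Pow(a, 2))) (Function('Y')(a) = Add(Add(Pow(a, 2), Pow(a, 2)), a) = Add(Mul(2, Pow(a, 2)), a) = Add(a, Mul(2, Pow(a, 2))))
Function('h')(z) = Pow(Add(43, z), -1) (Function('h')(z) = Pow(Add(z, 43), -1) = Pow(Add(43, z), -1))
Add(4487, Mul(-1, Function('h')(Mul(Function('Y')(Function('I')(-5)), -2)))) = Add(4487, Mul(-1, Pow(Add(43, Mul(Mul(-2, Add(1, Mul(2, -2))), -2)), -1))) = Add(4487, Mul(-1, Pow(Add(43, Mul(Mul(-2, Add(1, -4)), -2)), -1))) = Add(4487, Mul(-1, Pow(Add(43, Mul(Mul(-2, -3), -2)), -1))) = Add(4487, Mul(-1, Pow(Add(43, Mul(6, -2)), -1))) = Add(4487, Mul(-1, Pow(Add(43, -12), -1))) = Add(4487, Mul(-1, Pow(31, -1))) = Add(4487, Mul(-1, Rational(1, 31))) = Add(4487, Rational(-1, 31)) = Rational(139096, 31)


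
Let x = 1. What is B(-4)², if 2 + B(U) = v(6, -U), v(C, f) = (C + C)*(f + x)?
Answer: 3364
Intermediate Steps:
v(C, f) = 2*C*(1 + f) (v(C, f) = (C + C)*(f + 1) = (2*C)*(1 + f) = 2*C*(1 + f))
B(U) = 10 - 12*U (B(U) = -2 + 2*6*(1 - U) = -2 + (12 - 12*U) = 10 - 12*U)
B(-4)² = (10 - 12*(-4))² = (10 + 48)² = 58² = 3364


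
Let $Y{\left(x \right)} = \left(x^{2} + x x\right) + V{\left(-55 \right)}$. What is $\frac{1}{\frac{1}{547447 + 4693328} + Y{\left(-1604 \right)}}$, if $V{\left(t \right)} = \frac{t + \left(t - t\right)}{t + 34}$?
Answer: $\frac{36685425}{188769792894482} \approx 1.9434 \cdot 10^{-7}$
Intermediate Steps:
$V{\left(t \right)} = \frac{t}{34 + t}$ ($V{\left(t \right)} = \frac{t + 0}{34 + t} = \frac{t}{34 + t}$)
$Y{\left(x \right)} = \frac{55}{21} + 2 x^{2}$ ($Y{\left(x \right)} = \left(x^{2} + x x\right) - \frac{55}{34 - 55} = \left(x^{2} + x^{2}\right) - \frac{55}{-21} = 2 x^{2} - - \frac{55}{21} = 2 x^{2} + \frac{55}{21} = \frac{55}{21} + 2 x^{2}$)
$\frac{1}{\frac{1}{547447 + 4693328} + Y{\left(-1604 \right)}} = \frac{1}{\frac{1}{547447 + 4693328} + \left(\frac{55}{21} + 2 \left(-1604\right)^{2}\right)} = \frac{1}{\frac{1}{5240775} + \left(\frac{55}{21} + 2 \cdot 2572816\right)} = \frac{1}{\frac{1}{5240775} + \left(\frac{55}{21} + 5145632\right)} = \frac{1}{\frac{1}{5240775} + \frac{108058327}{21}} = \frac{1}{\frac{188769792894482}{36685425}} = \frac{36685425}{188769792894482}$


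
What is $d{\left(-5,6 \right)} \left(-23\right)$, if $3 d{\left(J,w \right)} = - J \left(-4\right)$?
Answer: $\frac{460}{3} \approx 153.33$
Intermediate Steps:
$d{\left(J,w \right)} = \frac{4 J}{3}$ ($d{\left(J,w \right)} = \frac{\left(-1\right) J \left(-4\right)}{3} = \frac{\left(-1\right) \left(- 4 J\right)}{3} = \frac{4 J}{3}$)
$d{\left(-5,6 \right)} \left(-23\right) = \frac{4}{3} \left(-5\right) \left(-23\right) = \left(- \frac{20}{3}\right) \left(-23\right) = \frac{460}{3}$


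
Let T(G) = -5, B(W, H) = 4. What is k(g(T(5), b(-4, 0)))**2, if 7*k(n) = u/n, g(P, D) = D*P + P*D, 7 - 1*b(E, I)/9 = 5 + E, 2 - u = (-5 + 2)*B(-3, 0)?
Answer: 1/72900 ≈ 1.3717e-5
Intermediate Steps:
u = 14 (u = 2 - (-5 + 2)*4 = 2 - (-3)*4 = 2 - 1*(-12) = 2 + 12 = 14)
b(E, I) = 18 - 9*E (b(E, I) = 63 - 9*(5 + E) = 63 + (-45 - 9*E) = 18 - 9*E)
g(P, D) = 2*D*P (g(P, D) = D*P + D*P = 2*D*P)
k(n) = 2/n (k(n) = (14/n)/7 = 2/n)
k(g(T(5), b(-4, 0)))**2 = (2/((2*(18 - 9*(-4))*(-5))))**2 = (2/((2*(18 + 36)*(-5))))**2 = (2/((2*54*(-5))))**2 = (2/(-540))**2 = (2*(-1/540))**2 = (-1/270)**2 = 1/72900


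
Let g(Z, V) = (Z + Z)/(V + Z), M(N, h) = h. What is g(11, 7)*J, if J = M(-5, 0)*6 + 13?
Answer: 143/9 ≈ 15.889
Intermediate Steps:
g(Z, V) = 2*Z/(V + Z) (g(Z, V) = (2*Z)/(V + Z) = 2*Z/(V + Z))
J = 13 (J = 0*6 + 13 = 0 + 13 = 13)
g(11, 7)*J = (2*11/(7 + 11))*13 = (2*11/18)*13 = (2*11*(1/18))*13 = (11/9)*13 = 143/9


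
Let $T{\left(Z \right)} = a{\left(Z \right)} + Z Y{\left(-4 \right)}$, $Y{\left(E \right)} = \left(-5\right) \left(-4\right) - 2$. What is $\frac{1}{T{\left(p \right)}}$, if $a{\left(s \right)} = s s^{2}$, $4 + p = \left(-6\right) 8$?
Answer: $- \frac{1}{141544} \approx -7.0649 \cdot 10^{-6}$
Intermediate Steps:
$Y{\left(E \right)} = 18$ ($Y{\left(E \right)} = 20 - 2 = 18$)
$p = -52$ ($p = -4 - 48 = -52$)
$a{\left(s \right)} = s^{3}$
$T{\left(Z \right)} = Z^{3} + 18 Z$ ($T{\left(Z \right)} = Z^{3} + Z 18 = Z^{3} + 18 Z$)
$\frac{1}{T{\left(p \right)}} = \frac{1}{\left(-52\right) \left(18 + \left(-52\right)^{2}\right)} = \frac{1}{\left(-52\right) \left(18 + 2704\right)} = \frac{1}{\left(-52\right) 2722} = \frac{1}{-141544} = - \frac{1}{141544}$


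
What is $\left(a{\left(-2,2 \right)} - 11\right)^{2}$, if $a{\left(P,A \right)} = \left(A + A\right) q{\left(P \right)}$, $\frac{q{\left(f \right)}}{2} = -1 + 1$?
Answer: $121$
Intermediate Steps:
$q{\left(f \right)} = 0$ ($q{\left(f \right)} = 2 \left(-1 + 1\right) = 2 \cdot 0 = 0$)
$a{\left(P,A \right)} = 0$ ($a{\left(P,A \right)} = \left(A + A\right) 0 = 2 A 0 = 0$)
$\left(a{\left(-2,2 \right)} - 11\right)^{2} = \left(0 - 11\right)^{2} = \left(-11\right)^{2} = 121$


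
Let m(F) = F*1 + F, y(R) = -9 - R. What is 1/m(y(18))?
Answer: -1/54 ≈ -0.018519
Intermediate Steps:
m(F) = 2*F (m(F) = F + F = 2*F)
1/m(y(18)) = 1/(2*(-9 - 1*18)) = 1/(2*(-9 - 18)) = 1/(2*(-27)) = 1/(-54) = -1/54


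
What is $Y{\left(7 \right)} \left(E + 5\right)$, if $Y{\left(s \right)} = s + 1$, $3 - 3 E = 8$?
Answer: $\frac{80}{3} \approx 26.667$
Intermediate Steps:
$E = - \frac{5}{3}$ ($E = 1 - \frac{8}{3} = - \frac{5}{3} \approx -1.6667$)
$Y{\left(s \right)} = 1 + s$
$Y{\left(7 \right)} \left(E + 5\right) = \left(1 + 7\right) \left(- \frac{5}{3} + 5\right) = 8 \cdot \frac{10}{3} = \frac{80}{3}$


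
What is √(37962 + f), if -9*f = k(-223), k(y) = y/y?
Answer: √341657/3 ≈ 194.84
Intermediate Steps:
k(y) = 1
f = -⅑ (f = -⅑*1 = -⅑ ≈ -0.11111)
√(37962 + f) = √(37962 - ⅑) = √(341657/9) = √341657/3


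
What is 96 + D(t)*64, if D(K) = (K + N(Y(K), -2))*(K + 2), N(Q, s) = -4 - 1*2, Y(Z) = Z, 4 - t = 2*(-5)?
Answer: 8288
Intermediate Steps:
t = 14 (t = 4 - 2*(-5) = 4 - 1*(-10) = 4 + 10 = 14)
N(Q, s) = -6 (N(Q, s) = -4 - 2 = -6)
D(K) = (-6 + K)*(2 + K) (D(K) = (K - 6)*(K + 2) = (-6 + K)*(2 + K))
96 + D(t)*64 = 96 + (-12 + 14² - 4*14)*64 = 96 + (-12 + 196 - 56)*64 = 96 + 128*64 = 96 + 8192 = 8288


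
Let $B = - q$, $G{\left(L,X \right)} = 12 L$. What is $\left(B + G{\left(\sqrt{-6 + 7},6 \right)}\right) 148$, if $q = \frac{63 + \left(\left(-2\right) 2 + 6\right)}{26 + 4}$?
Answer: $\frac{4366}{3} \approx 1455.3$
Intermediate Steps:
$q = \frac{13}{6}$ ($q = \frac{63 + \left(-4 + 6\right)}{30} = \left(63 + 2\right) \frac{1}{30} = 65 \cdot \frac{1}{30} = \frac{13}{6} \approx 2.1667$)
$B = - \frac{13}{6}$ ($B = \left(-1\right) \frac{13}{6} = - \frac{13}{6} \approx -2.1667$)
$\left(B + G{\left(\sqrt{-6 + 7},6 \right)}\right) 148 = \left(- \frac{13}{6} + 12 \sqrt{-6 + 7}\right) 148 = \left(- \frac{13}{6} + 12 \sqrt{1}\right) 148 = \left(- \frac{13}{6} + 12 \cdot 1\right) 148 = \left(- \frac{13}{6} + 12\right) 148 = \frac{59}{6} \cdot 148 = \frac{4366}{3}$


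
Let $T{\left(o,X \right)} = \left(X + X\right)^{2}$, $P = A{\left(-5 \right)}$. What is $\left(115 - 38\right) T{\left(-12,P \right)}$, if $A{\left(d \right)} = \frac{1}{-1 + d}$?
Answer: $\frac{77}{9} \approx 8.5556$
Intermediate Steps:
$P = - \frac{1}{6}$ ($P = \frac{1}{-1 - 5} = \frac{1}{-6} = - \frac{1}{6} \approx -0.16667$)
$T{\left(o,X \right)} = 4 X^{2}$ ($T{\left(o,X \right)} = \left(2 X\right)^{2} = 4 X^{2}$)
$\left(115 - 38\right) T{\left(-12,P \right)} = \left(115 - 38\right) 4 \left(- \frac{1}{6}\right)^{2} = 77 \cdot 4 \cdot \frac{1}{36} = 77 \cdot \frac{1}{9} = \frac{77}{9}$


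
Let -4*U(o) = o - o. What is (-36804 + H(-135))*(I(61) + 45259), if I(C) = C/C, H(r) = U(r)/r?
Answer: -1665749040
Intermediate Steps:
U(o) = 0 (U(o) = -(o - o)/4 = -1/4*0 = 0)
H(r) = 0 (H(r) = 0/r = 0)
I(C) = 1
(-36804 + H(-135))*(I(61) + 45259) = (-36804 + 0)*(1 + 45259) = -36804*45260 = -1665749040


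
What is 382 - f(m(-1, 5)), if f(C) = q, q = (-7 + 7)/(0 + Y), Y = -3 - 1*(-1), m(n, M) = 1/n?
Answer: 382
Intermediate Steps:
Y = -2 (Y = -3 + 1 = -2)
q = 0 (q = (-7 + 7)/(0 - 2) = 0/(-2) = 0*(-1/2) = 0)
f(C) = 0
382 - f(m(-1, 5)) = 382 - 1*0 = 382 + 0 = 382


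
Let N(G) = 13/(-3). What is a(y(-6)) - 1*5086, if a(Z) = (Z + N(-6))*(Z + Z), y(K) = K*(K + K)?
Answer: 4658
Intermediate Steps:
N(G) = -13/3 (N(G) = 13*(-⅓) = -13/3)
y(K) = 2*K² (y(K) = K*(2*K) = 2*K²)
a(Z) = 2*Z*(-13/3 + Z) (a(Z) = (Z - 13/3)*(Z + Z) = (-13/3 + Z)*(2*Z) = 2*Z*(-13/3 + Z))
a(y(-6)) - 1*5086 = 2*(2*(-6)²)*(-13 + 3*(2*(-6)²))/3 - 1*5086 = 2*(2*36)*(-13 + 3*(2*36))/3 - 5086 = (⅔)*72*(-13 + 3*72) - 5086 = (⅔)*72*(-13 + 216) - 5086 = (⅔)*72*203 - 5086 = 9744 - 5086 = 4658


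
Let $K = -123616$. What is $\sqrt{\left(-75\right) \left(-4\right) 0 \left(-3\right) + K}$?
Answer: $4 i \sqrt{7726} \approx 351.59 i$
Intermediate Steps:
$\sqrt{\left(-75\right) \left(-4\right) 0 \left(-3\right) + K} = \sqrt{\left(-75\right) \left(-4\right) 0 \left(-3\right) - 123616} = \sqrt{300 \cdot 0 - 123616} = \sqrt{0 - 123616} = \sqrt{-123616} = 4 i \sqrt{7726}$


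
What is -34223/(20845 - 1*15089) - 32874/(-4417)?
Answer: 38059753/25424252 ≈ 1.4970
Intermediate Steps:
-34223/(20845 - 1*15089) - 32874/(-4417) = -34223/(20845 - 15089) - 32874*(-1/4417) = -34223/5756 + 32874/4417 = 38059753/25424252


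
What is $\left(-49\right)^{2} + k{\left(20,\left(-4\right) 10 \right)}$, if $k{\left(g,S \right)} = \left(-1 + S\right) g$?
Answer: $1581$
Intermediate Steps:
$k{\left(g,S \right)} = g \left(-1 + S\right)$
$\left(-49\right)^{2} + k{\left(20,\left(-4\right) 10 \right)} = \left(-49\right)^{2} + 20 \left(-1 - 40\right) = 2401 + 20 \left(-1 - 40\right) = 2401 + 20 \left(-41\right) = 2401 - 820 = 1581$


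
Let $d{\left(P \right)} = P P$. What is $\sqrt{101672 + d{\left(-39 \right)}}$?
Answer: $\sqrt{103193} \approx 321.24$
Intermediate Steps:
$d{\left(P \right)} = P^{2}$
$\sqrt{101672 + d{\left(-39 \right)}} = \sqrt{101672 + \left(-39\right)^{2}} = \sqrt{101672 + 1521} = \sqrt{103193}$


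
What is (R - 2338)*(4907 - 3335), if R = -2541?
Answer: -7669788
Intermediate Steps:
(R - 2338)*(4907 - 3335) = (-2541 - 2338)*(4907 - 3335) = -4879*1572 = -7669788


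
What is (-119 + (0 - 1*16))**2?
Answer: 18225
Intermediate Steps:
(-119 + (0 - 1*16))**2 = (-119 + (0 - 16))**2 = (-119 - 16)**2 = (-135)**2 = 18225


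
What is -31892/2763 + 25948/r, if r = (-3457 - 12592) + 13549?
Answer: -37856081/1726875 ≈ -21.922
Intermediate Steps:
r = -2500 (r = -16049 + 13549 = -2500)
-31892/2763 + 25948/r = -31892/2763 + 25948/(-2500) = -31892*1/2763 + 25948*(-1/2500) = -31892/2763 - 6487/625 = -37856081/1726875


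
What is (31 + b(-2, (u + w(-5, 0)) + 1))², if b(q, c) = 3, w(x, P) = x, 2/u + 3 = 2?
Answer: 1156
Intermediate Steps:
u = -2 (u = 2/(-3 + 2) = 2/(-1) = 2*(-1) = -2)
(31 + b(-2, (u + w(-5, 0)) + 1))² = (31 + 3)² = 34² = 1156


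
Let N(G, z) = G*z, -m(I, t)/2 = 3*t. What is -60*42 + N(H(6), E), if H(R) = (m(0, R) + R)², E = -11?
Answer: -12420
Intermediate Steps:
m(I, t) = -6*t
H(R) = 25*R² (H(R) = (-6*R + R)² = (-5*R)² = 25*R²)
-60*42 + N(H(6), E) = -60*42 + (25*6²)*(-11) = -2520 + (25*36)*(-11) = -2520 + 900*(-11) = -2520 - 9900 = -12420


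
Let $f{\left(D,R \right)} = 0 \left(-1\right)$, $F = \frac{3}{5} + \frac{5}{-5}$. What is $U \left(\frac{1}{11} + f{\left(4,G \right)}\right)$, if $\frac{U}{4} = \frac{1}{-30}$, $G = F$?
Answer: $- \frac{2}{165} \approx -0.012121$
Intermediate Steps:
$F = - \frac{2}{5}$ ($F = 3 \cdot \frac{1}{5} + 5 \left(- \frac{1}{5}\right) = \frac{3}{5} - 1 = - \frac{2}{5} \approx -0.4$)
$G = - \frac{2}{5} \approx -0.4$
$f{\left(D,R \right)} = 0$
$U = - \frac{2}{15}$ ($U = \frac{4}{-30} = 4 \left(- \frac{1}{30}\right) = - \frac{2}{15} \approx -0.13333$)
$U \left(\frac{1}{11} + f{\left(4,G \right)}\right) = - \frac{2 \left(\frac{1}{11} + 0\right)}{15} = \left(- \frac{2}{15}\right) \frac{1}{11} = - \frac{2}{165}$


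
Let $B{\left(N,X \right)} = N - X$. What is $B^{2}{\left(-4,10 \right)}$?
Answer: $196$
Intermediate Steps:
$B^{2}{\left(-4,10 \right)} = \left(-4 - 10\right)^{2} = \left(-14\right)^{2} = 196$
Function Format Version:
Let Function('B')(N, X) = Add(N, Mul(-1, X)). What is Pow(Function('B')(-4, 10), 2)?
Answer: 196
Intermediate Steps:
Pow(Function('B')(-4, 10), 2) = Pow(Add(-4, Mul(-1, 10)), 2) = Pow(Add(-4, -10), 2) = Pow(-14, 2) = 196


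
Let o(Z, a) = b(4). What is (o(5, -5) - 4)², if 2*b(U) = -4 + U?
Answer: 16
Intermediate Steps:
b(U) = -2 + U/2 (b(U) = (-4 + U)/2 = -2 + U/2)
o(Z, a) = 0 (o(Z, a) = -2 + (½)*4 = -2 + 2 = 0)
(o(5, -5) - 4)² = (0 - 4)² = (-4)² = 16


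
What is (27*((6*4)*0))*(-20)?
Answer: 0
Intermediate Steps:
(27*((6*4)*0))*(-20) = (27*(24*0))*(-20) = (27*0)*(-20) = 0*(-20) = 0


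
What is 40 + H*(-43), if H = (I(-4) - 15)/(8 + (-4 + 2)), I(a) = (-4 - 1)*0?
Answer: 295/2 ≈ 147.50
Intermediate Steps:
I(a) = 0 (I(a) = -5*0 = 0)
H = -5/2 (H = (0 - 15)/(8 + (-4 + 2)) = -15/(8 - 2) = -15/6 = -15*⅙ = -5/2 ≈ -2.5000)
40 + H*(-43) = 40 - 5/2*(-43) = 40 + 215/2 = 295/2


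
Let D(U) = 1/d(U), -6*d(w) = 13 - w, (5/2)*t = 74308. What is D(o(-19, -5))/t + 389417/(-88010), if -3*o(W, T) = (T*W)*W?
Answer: -1965476233751/444206536280 ≈ -4.4247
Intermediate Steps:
o(W, T) = -T*W**2/3 (o(W, T) = -T*W*W/3 = -T*W**2/3)
t = 148616/5 (t = (2/5)*74308 = 148616/5 ≈ 29723.)
d(w) = -13/6 + w/6 (d(w) = -(13 - w)/6 = -13/6 + w/6)
D(U) = 1/(-13/6 + U/6)
D(o(-19, -5))/t + 389417/(-88010) = (6/(-13 - 1/3*(-5)*(-19)**2))/(148616/5) + 389417/(-88010) = (6/(-13 - 1/3*(-5)*361))*(5/148616) + 389417*(-1/88010) = (6/(-13 + 1805/3))*(5/148616) - 389417/88010 = (6/(1766/3))*(5/148616) - 389417/88010 = (6*(3/1766))*(5/148616) - 389417/88010 = (9/883)*(5/148616) - 389417/88010 = 45/131227928 - 389417/88010 = -1965476233751/444206536280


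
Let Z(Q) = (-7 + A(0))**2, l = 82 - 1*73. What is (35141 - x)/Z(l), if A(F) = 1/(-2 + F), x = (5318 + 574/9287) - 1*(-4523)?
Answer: 939842104/2089575 ≈ 449.78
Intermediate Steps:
x = 91393941/9287 (x = (5318 + 574*(1/9287)) + 4523 = (5318 + 574/9287) + 4523 = 49388840/9287 + 4523 = 91393941/9287 ≈ 9841.1)
l = 9 (l = 82 - 73 = 9)
Z(Q) = 225/4 (Z(Q) = (-7 + 1/(-2 + 0))**2 = (-7 + 1/(-2))**2 = (-7 - 1/2)**2 = (-15/2)**2 = 225/4)
(35141 - x)/Z(l) = (35141 - 1*91393941/9287)/(225/4) = (35141 - 91393941/9287)*(4/225) = (234960526/9287)*(4/225) = 939842104/2089575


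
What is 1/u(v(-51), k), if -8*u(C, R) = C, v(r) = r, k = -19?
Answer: 8/51 ≈ 0.15686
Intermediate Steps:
u(C, R) = -C/8
1/u(v(-51), k) = 1/(-⅛*(-51)) = 1/(51/8) = 8/51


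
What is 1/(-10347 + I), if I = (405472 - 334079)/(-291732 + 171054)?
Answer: -120678/1248726659 ≈ -9.6641e-5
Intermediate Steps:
I = -71393/120678 (I = 71393/(-120678) = 71393*(-1/120678) = -71393/120678 ≈ -0.59160)
1/(-10347 + I) = 1/(-10347 - 71393/120678) = 1/(-1248726659/120678) = -120678/1248726659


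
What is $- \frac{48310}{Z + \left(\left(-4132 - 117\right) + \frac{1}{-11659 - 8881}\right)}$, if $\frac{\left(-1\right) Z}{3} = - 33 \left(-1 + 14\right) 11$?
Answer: $- \frac{992287400}{203510319} \approx -4.8759$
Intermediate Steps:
$Z = 14157$ ($Z = - 3 - 33 \left(-1 + 14\right) 11 = - 3 \left(-33\right) 13 \cdot 11 = - 3 \left(\left(-429\right) 11\right) = \left(-3\right) \left(-4719\right) = 14157$)
$- \frac{48310}{Z + \left(\left(-4132 - 117\right) + \frac{1}{-11659 - 8881}\right)} = - \frac{48310}{14157 + \left(\left(-4132 - 117\right) + \frac{1}{-11659 - 8881}\right)} = - \frac{48310}{14157 - \left(4249 - \frac{1}{-20540}\right)} = - \frac{48310}{14157 - \frac{87274461}{20540}} = - \frac{48310}{\frac{203510319}{20540}} = \left(-48310\right) \frac{20540}{203510319} = - \frac{992287400}{203510319}$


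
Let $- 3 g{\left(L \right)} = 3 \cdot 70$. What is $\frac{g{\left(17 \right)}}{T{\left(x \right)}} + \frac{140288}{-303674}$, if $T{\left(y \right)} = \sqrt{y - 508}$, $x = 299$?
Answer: $- \frac{70144}{151837} + \frac{70 i \sqrt{209}}{209} \approx -0.46197 + 4.842 i$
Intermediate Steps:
$g{\left(L \right)} = -70$ ($g{\left(L \right)} = - \frac{3 \cdot 70}{3} = \left(- \frac{1}{3}\right) 210 = -70$)
$T{\left(y \right)} = \sqrt{-508 + y}$
$\frac{g{\left(17 \right)}}{T{\left(x \right)}} + \frac{140288}{-303674} = - \frac{70}{\sqrt{-508 + 299}} + \frac{140288}{-303674} = - \frac{70}{\sqrt{-209}} + 140288 \left(- \frac{1}{303674}\right) = - \frac{70}{i \sqrt{209}} - \frac{70144}{151837} = - 70 \left(- \frac{i \sqrt{209}}{209}\right) - \frac{70144}{151837} = \frac{70 i \sqrt{209}}{209} - \frac{70144}{151837} = - \frac{70144}{151837} + \frac{70 i \sqrt{209}}{209}$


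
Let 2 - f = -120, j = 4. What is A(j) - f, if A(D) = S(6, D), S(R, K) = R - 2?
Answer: -118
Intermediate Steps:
S(R, K) = -2 + R
A(D) = 4 (A(D) = -2 + 6 = 4)
f = 122 (f = 2 - 1*(-120) = 2 + 120 = 122)
A(j) - f = 4 - 1*122 = 4 - 122 = -118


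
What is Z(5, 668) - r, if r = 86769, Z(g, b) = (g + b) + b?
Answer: -85428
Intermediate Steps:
Z(g, b) = g + 2*b (Z(g, b) = (b + g) + b = g + 2*b)
Z(5, 668) - r = (5 + 2*668) - 1*86769 = (5 + 1336) - 86769 = 1341 - 86769 = -85428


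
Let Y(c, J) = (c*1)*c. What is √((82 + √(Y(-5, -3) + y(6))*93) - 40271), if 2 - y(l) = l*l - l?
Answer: √(-40189 + 93*I*√3) ≈ 0.4017 + 200.47*I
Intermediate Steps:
y(l) = 2 + l - l² (y(l) = 2 - (l*l - l) = 2 - (l² - l) = 2 + (l - l²) = 2 + l - l²)
Y(c, J) = c² (Y(c, J) = c*c = c²)
√((82 + √(Y(-5, -3) + y(6))*93) - 40271) = √((82 + √((-5)² + (2 + 6 - 1*6²))*93) - 40271) = √((82 + √(25 + (2 + 6 - 1*36))*93) - 40271) = √((82 + √(25 + (2 + 6 - 36))*93) - 40271) = √((82 + √(25 - 28)*93) - 40271) = √((82 + √(-3)*93) - 40271) = √((82 + (I*√3)*93) - 40271) = √((82 + 93*I*√3) - 40271) = √(-40189 + 93*I*√3)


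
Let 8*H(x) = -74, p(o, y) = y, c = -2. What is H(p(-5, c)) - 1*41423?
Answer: -165729/4 ≈ -41432.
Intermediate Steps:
H(x) = -37/4 (H(x) = (1/8)*(-74) = -37/4)
H(p(-5, c)) - 1*41423 = -37/4 - 1*41423 = -37/4 - 41423 = -165729/4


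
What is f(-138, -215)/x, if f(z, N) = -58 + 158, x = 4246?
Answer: 50/2123 ≈ 0.023552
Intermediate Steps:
f(z, N) = 100
f(-138, -215)/x = 100/4246 = 100*(1/4246) = 50/2123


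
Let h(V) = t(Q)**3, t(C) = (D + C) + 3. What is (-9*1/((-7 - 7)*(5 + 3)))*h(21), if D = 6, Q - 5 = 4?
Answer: 6561/14 ≈ 468.64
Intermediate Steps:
Q = 9 (Q = 5 + 4 = 9)
t(C) = 9 + C (t(C) = (6 + C) + 3 = 9 + C)
h(V) = 5832 (h(V) = (9 + 9)**3 = 18**3 = 5832)
(-9*1/((-7 - 7)*(5 + 3)))*h(21) = -9*1/((-7 - 7)*(5 + 3))*5832 = -9/(8*(-14))*5832 = -9/(-112)*5832 = -9*(-1/112)*5832 = (9/112)*5832 = 6561/14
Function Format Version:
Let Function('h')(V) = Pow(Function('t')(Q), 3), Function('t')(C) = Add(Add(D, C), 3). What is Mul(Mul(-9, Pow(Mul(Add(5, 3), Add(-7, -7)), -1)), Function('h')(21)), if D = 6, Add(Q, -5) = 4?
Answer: Rational(6561, 14) ≈ 468.64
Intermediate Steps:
Q = 9 (Q = Add(5, 4) = 9)
Function('t')(C) = Add(9, C) (Function('t')(C) = Add(Add(6, C), 3) = Add(9, C))
Function('h')(V) = 5832 (Function('h')(V) = Pow(Add(9, 9), 3) = Pow(18, 3) = 5832)
Mul(Mul(-9, Pow(Mul(Add(5, 3), Add(-7, -7)), -1)), Function('h')(21)) = Mul(Mul(-9, Pow(Mul(Add(5, 3), Add(-7, -7)), -1)), 5832) = Mul(Mul(-9, Pow(Mul(8, -14), -1)), 5832) = Mul(Mul(-9, Pow(-112, -1)), 5832) = Mul(Mul(-9, Rational(-1, 112)), 5832) = Mul(Rational(9, 112), 5832) = Rational(6561, 14)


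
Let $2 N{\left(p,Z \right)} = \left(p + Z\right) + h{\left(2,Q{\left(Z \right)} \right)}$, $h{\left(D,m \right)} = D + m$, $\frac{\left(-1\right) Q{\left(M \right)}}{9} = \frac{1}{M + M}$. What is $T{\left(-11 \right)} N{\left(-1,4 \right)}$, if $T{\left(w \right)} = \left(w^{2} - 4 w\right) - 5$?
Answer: $310$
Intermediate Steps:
$Q{\left(M \right)} = - \frac{9}{2 M}$ ($Q{\left(M \right)} = - \frac{9}{M + M} = - \frac{9}{2 M}$)
$T{\left(w \right)} = -5 + w^{2} - 4 w$
$N{\left(p,Z \right)} = 1 + \frac{Z}{2} + \frac{p}{2} - \frac{9}{4 Z}$ ($N{\left(p,Z \right)} = \frac{\left(p + Z\right) + \left(2 - \frac{9}{2 Z}\right)}{2} = \frac{\left(Z + p\right) + \left(2 - \frac{9}{2 Z}\right)}{2} = \frac{2 + Z + p - \frac{9}{2 Z}}{2} = 1 + \frac{Z}{2} + \frac{p}{2} - \frac{9}{4 Z}$)
$T{\left(-11 \right)} N{\left(-1,4 \right)} = \left(-5 + \left(-11\right)^{2} - -44\right) \frac{- \frac{9}{4} + 4 + \frac{1}{2} \cdot 4 \left(4 - 1\right)}{4} = \left(-5 + 121 + 44\right) \frac{- \frac{9}{4} + 4 + \frac{1}{2} \cdot 4 \cdot 3}{4} = 160 \frac{- \frac{9}{4} + 4 + 6}{4} = 160 \cdot \frac{1}{4} \cdot \frac{31}{4} = 160 \cdot \frac{31}{16} = 310$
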